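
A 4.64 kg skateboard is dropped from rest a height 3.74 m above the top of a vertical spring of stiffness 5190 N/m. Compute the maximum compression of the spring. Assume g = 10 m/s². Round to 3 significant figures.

Measuring PE from the top of the relaxed spring, at max compression the skateboard has dropped H + x with zero KE, so:
mg(H + x) = ½kx²
½(5190)x² − (4.64)(10)x − (4.64)(10)(3.74) = 0
2595x² − 46.40x − 173.5 = 0
x = [46.40 + √(2153 + 1.8013e+06)]/(2 × 2595) = 0.2677 m

x = 0.268 m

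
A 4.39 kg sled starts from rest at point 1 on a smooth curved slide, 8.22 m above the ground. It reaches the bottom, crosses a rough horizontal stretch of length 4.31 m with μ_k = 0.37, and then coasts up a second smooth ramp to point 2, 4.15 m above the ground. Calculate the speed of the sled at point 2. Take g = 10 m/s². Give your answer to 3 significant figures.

v = 7.04 m/s

Energy at 1: mgh₁ = (4.39)(10)(8.22) = 360.86 J
Friction loss: W_f = μ_k mg d = 70.01 J
At 2: ½mv² + mgh₂ = mgh₁ − W_f
½mv² = 360.86 − 70.01 − 182.19 = 108.67 J
v = √(2 × 108.67/4.39) = 7.036 m/s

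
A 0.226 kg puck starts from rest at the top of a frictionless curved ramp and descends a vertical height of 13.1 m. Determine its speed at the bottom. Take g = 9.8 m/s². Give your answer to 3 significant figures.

v = 16.0 m/s

Mechanical energy is conserved (no friction): mgh = ½mv²
v = √(2gh) = √(2 × 9.8 × 13.1) = √256.76 = 16.02 m/s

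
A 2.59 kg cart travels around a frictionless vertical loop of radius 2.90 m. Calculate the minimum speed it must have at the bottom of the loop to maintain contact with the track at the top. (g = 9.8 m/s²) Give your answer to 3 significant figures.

At the top: mg = mv_top²/r ⇒ v_top² = gr = 28.42 m²/s²
Energy from bottom to top (height 2r): ½mv_bot² = ½mv_top² + mg(2r)
v_bot² = gr + 4gr = 5gr = 142.1
v_bot = √(5gr) = 11.92 m/s

v = 11.9 m/s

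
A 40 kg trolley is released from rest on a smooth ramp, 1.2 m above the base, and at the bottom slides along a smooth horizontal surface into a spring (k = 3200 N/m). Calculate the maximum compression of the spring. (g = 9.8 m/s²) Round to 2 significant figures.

At max compression the trolley is momentarily at rest: mgh = ½kx²
x = √(2mgh/k) = √(2 × 40 × 9.8 × 1.2 / 3200) = 0.5422 m

x = 0.54 m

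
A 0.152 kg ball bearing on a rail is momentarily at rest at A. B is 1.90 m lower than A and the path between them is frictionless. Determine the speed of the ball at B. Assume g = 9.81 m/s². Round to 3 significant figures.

Equating total energy at the two states: mgh = ½mv²
v = √(2gh) = √(2 × 9.81 × 1.90) = √37.278 = 6.106 m/s

v = 6.11 m/s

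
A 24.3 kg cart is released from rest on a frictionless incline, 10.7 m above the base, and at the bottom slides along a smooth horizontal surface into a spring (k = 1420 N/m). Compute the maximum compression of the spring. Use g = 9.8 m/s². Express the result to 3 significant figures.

Energy conservation (no friction) from release to max compression: mgh = ½kx²
x = √(2mgh/k) = √(2 × 24.3 × 9.8 × 10.7 / 1420) = 1.894 m

x = 1.89 m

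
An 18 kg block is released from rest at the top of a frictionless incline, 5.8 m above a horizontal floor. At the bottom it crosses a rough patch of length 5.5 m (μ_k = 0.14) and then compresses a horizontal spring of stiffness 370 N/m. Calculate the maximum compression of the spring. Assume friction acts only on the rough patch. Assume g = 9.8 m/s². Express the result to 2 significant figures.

Initial energy: E₁ = mgh = (18)(9.8)(5.8) = 1023.1 J
Friction removes W_f = μ_k mg d = (0.14)(18)(9.8)(5.5) = 135.8 J
Energy reaching the spring: E = 1023.1 − 135.8 = 887.29 J
At max compression ½kx² = E ⇒ x = √(2E/k) = √(2 × 887.29/370) = 2.190 m

x = 2.2 m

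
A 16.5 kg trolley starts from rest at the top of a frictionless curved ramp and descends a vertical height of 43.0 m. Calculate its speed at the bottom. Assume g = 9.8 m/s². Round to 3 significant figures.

v = 29.0 m/s

Energy conservation between the two points: mgh = ½mv²
The mass cancels from both sides.
v = √(2gh) = √(2 × 9.8 × 43.0) = √842.80 = 29.03 m/s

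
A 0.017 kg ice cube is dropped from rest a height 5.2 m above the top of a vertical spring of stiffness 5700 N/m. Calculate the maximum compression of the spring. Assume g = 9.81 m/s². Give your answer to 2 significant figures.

Let x be the compression. The total drop is H + x, and the cube is instantaneously at rest at max compression, so energy conservation gives:
mg(H + x) = ½kx²
½(5700)x² − (0.017)(9.81)x − (0.017)(9.81)(5.2) = 0
2850x² − 0.1668x − 0.8672 = 0
x = [0.1668 + √(0.02781 + 9886.1)]/(2 × 2850) = 0.01747 m

x = 0.017 m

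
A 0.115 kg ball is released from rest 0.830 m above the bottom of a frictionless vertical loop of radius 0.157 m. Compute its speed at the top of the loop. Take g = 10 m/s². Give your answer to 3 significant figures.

v = 3.21 m/s

Energy conservation: mgh = ½mv_top² + mg(2r)
v_top² = 2g(h − 2r) = 2(10)(0.830 − 0.3140) = 10.32
v_top = 3.212 m/s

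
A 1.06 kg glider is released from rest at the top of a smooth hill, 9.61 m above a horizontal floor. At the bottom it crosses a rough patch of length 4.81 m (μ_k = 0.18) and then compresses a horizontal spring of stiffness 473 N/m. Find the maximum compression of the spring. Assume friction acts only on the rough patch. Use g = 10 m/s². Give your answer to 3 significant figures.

x = 0.626 m

Initial energy: E₁ = mgh = (1.06)(10)(9.61) = 101.87 J
Friction removes W_f = μ_k mg d = (0.18)(1.06)(10)(4.81) = 9.177 J
Energy reaching the spring: E = 101.87 − 9.177 = 92.689 J
At max compression ½kx² = E ⇒ x = √(2E/k) = √(2 × 92.689/473) = 0.6260 m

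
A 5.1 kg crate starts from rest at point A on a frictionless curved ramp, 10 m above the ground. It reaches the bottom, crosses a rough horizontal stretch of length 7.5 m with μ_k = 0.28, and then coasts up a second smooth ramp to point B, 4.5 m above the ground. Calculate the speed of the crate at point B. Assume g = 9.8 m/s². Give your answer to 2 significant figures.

Energy at A: mgh₁ = (5.1)(9.8)(10) = 499.80 J
Friction loss: W_f = μ_k mg d = 105.0 J
At B: ½mv² + mgh₂ = mgh₁ − W_f
½mv² = 499.80 − 105.0 − 224.91 = 169.93 J
v = √(2 × 169.93/5.1) = 8.163 m/s

v = 8.2 m/s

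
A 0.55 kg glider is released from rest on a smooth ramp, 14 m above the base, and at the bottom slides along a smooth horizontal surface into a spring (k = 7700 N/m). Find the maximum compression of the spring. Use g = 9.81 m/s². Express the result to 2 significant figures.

x = 0.14 m

At max compression the glider is momentarily at rest: mgh = ½kx²
x = √(2mgh/k) = √(2 × 0.55 × 9.81 × 14 / 7700) = 0.1401 m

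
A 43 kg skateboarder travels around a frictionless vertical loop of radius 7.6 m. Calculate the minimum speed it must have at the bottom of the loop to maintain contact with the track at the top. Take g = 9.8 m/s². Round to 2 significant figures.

At the top: mg = mv_top²/r ⇒ v_top² = gr = 74.48 m²/s²
Energy from bottom to top (height 2r): ½mv_bot² = ½mv_top² + mg(2r)
v_bot² = gr + 4gr = 5gr = 372.4
v_bot = √(5gr) = 19.30 m/s

v = 19 m/s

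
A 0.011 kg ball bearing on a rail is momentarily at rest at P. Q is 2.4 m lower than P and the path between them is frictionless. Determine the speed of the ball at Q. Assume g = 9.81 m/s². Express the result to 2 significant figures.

Energy conservation between the two points: mgh = ½mv²
The mass cancels from both sides.
v = √(2gh) = √(2 × 9.81 × 2.4) = √47.088 = 6.862 m/s

v = 6.9 m/s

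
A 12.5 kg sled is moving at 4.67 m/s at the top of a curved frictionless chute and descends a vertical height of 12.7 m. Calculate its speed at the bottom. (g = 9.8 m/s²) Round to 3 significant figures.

v = 16.5 m/s

Mechanical energy is conserved (no friction): ½mv₀² + mgh = ½mv²
v² = v₀² + 2gh = (4.67)² + 2(9.8)(12.7) = 270.73
v = √270.73 = 16.45 m/s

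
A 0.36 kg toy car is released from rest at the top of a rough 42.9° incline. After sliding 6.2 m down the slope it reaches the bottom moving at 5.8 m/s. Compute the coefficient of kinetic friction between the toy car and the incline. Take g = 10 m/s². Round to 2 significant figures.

μ_k = 0.56

The energy dissipated by friction is the PE lost minus the KE gained:
mgL sinθ = 15.194 J; ½mv² = 6.0552 J
W_f = 15.194 − 6.0552 = 9.138 J
μ_k = W_f/(mg cosθ · L) = 9.138/(2.637 × 6.2) = 0.5589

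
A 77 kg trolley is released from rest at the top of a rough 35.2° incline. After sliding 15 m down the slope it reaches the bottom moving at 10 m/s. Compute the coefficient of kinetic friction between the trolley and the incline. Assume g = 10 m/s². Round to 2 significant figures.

mgh = ½mv² + μ_k (mg cosθ) L, with h = L sinθ
mgL sinθ = 6657.8 J; ½mv² = 3850.0 J
W_f = 6657.8 − 3850.0 = 2808 J
μ_k = W_f/(mg cosθ · L) = 2808/(629.2 × 15) = 0.2975

μ_k = 0.30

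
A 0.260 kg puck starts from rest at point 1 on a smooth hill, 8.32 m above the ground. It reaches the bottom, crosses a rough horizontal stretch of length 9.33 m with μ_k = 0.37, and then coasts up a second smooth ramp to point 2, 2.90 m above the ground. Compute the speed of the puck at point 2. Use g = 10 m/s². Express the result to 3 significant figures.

Energy at 1: mgh₁ = (0.260)(10)(8.32) = 21.632 J
Friction loss: W_f = μ_k mg d = 8.975 J
At 2: ½mv² + mgh₂ = mgh₁ − W_f
½mv² = 21.632 − 8.975 − 7.5400 = 5.1165 J
v = √(2 × 5.1165/0.260) = 6.274 m/s

v = 6.27 m/s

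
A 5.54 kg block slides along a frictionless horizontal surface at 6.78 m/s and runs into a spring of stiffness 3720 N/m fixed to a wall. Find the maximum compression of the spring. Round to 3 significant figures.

x = 0.262 m

All KE is stored as spring PE at maximum compression: ½mv² = ½kx²
x = v√(m/k) = 6.78 × √(5.54/3720) = 0.2616 m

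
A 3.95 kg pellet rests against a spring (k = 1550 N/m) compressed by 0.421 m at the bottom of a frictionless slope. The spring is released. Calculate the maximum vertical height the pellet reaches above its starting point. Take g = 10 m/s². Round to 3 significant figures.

h = 3.48 m

All spring PE becomes gravitational PE at the highest point: ½kx² = mgh
h = kx²/(2mg) = (1550)(0.421)²/(2 × 3.95 × 10) = 3.478 m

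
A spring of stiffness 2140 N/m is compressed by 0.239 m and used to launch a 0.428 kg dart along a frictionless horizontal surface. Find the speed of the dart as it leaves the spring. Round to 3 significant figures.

v = 16.9 m/s

The dart leaves the spring when the spring is at natural length, so ½kx² = ½mv²
v = x√(k/m) = 0.239 × √(2140/0.428) = 16.90 m/s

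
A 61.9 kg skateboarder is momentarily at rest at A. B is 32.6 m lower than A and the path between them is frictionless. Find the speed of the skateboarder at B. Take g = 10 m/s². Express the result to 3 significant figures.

Mechanical energy is conserved (no friction): mgh = ½mv²
v = √(2gh) = √(2 × 10 × 32.6) = √652.00 = 25.53 m/s

v = 25.5 m/s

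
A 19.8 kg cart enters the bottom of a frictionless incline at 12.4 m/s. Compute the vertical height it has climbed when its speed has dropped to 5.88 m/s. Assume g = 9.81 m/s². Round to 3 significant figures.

h = 6.07 m

Conservation of energy: ½mv₁² = ½mv₂² + mgh
h = (v₁² − v₂²)/(2g) = (12.4² − 5.88²)/(2 × 9.81) = 6.075 m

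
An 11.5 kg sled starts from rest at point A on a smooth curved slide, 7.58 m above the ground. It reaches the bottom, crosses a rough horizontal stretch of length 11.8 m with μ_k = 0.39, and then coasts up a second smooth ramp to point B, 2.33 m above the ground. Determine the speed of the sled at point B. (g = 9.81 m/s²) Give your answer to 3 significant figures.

Energy at A: mgh₁ = (11.5)(9.81)(7.58) = 855.14 J
Friction loss: W_f = μ_k mg d = 519.2 J
At B: ½mv² + mgh₂ = mgh₁ − W_f
½mv² = 855.14 − 519.2 − 262.86 = 73.104 J
v = √(2 × 73.104/11.5) = 3.566 m/s

v = 3.57 m/s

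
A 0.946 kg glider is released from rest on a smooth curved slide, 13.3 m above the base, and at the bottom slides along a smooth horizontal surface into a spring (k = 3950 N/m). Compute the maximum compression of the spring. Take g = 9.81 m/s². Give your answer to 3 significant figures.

x = 0.250 m

At max compression the glider is momentarily at rest: mgh = ½kx²
x = √(2mgh/k) = √(2 × 0.946 × 9.81 × 13.3 / 3950) = 0.2500 m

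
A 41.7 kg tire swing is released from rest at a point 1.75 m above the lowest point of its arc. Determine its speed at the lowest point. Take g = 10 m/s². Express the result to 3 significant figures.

By conservation of mechanical energy, mgh = ½mv²
v = √(2gh) = √(2 × 10 × 1.75) = √35.000 = 5.916 m/s

v = 5.92 m/s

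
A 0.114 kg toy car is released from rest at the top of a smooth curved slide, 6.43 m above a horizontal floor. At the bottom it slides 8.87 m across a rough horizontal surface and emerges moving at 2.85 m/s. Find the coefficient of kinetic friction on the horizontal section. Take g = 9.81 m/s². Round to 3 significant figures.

μ_k = 0.678

Energy at the top = energy at the end + work done against friction:
mgh = ½mv² + μ_k m g d
mgh = 7.1909 J; ½mv² = 0.46298 J
W_f = 7.1909 − 0.46298 = 6.728 J
μ_k = W_f/(mg·d) = 6.728/(1.118 × 8.87) = 0.6782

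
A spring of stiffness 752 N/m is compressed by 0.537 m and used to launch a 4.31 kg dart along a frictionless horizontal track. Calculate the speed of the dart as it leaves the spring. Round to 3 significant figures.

v = 7.09 m/s

Spring PE converts entirely to kinetic energy: ½kx² = ½mv²
v = x√(k/m) = 0.537 × √(752/4.31) = 7.093 m/s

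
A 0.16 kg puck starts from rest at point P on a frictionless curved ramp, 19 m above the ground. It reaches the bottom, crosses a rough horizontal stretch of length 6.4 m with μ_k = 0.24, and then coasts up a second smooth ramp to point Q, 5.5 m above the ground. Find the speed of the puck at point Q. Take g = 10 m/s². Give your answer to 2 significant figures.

v = 15 m/s

Energy at P: mgh₁ = (0.16)(10)(19) = 30.400 J
Friction loss: W_f = μ_k mg d = 2.458 J
At Q: ½mv² + mgh₂ = mgh₁ − W_f
½mv² = 30.400 − 2.458 − 8.8000 = 19.142 J
v = √(2 × 19.142/0.16) = 15.47 m/s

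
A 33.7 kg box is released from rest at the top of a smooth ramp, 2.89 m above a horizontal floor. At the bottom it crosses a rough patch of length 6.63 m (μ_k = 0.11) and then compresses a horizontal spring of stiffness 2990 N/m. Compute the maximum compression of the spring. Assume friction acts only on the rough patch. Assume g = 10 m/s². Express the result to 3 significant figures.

x = 0.698 m

Initial energy: E₁ = mgh = (33.7)(10)(2.89) = 973.93 J
Friction removes W_f = μ_k mg d = (0.11)(33.7)(10)(6.63) = 245.8 J
Energy reaching the spring: E = 973.93 − 245.8 = 728.16 J
At max compression ½kx² = E ⇒ x = √(2E/k) = √(2 × 728.16/2990) = 0.6979 m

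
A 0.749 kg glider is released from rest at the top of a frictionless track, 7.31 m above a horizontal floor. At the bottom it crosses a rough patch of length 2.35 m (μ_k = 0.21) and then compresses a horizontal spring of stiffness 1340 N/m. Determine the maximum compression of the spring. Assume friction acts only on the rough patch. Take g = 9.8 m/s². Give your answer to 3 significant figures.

Initial energy: E₁ = mgh = (0.749)(9.8)(7.31) = 53.657 J
Friction removes W_f = μ_k mg d = (0.21)(0.749)(9.8)(2.35) = 3.622 J
Energy reaching the spring: E = 53.657 − 3.622 = 50.034 J
At max compression ½kx² = E ⇒ x = √(2E/k) = √(2 × 50.034/1340) = 0.2733 m

x = 0.273 m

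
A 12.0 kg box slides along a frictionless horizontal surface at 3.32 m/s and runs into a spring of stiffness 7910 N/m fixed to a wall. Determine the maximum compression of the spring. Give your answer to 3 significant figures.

x = 0.129 m

Conservation of energy between contact and max compression: ½mv² = ½kx²
x = v√(m/k) = 3.32 × √(12.0/7910) = 0.1293 m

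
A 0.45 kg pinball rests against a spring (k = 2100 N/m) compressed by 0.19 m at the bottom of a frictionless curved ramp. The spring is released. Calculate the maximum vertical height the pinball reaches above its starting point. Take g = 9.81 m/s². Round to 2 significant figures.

h = 8.6 m

All spring PE becomes gravitational PE at the highest point: ½kx² = mgh
h = kx²/(2mg) = (2100)(0.19)²/(2 × 0.45 × 9.81) = 8.586 m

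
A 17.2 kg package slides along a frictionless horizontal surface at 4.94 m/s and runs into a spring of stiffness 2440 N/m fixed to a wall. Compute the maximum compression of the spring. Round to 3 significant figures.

Conservation of energy between contact and max compression: ½mv² = ½kx²
x = v√(m/k) = 4.94 × √(17.2/2440) = 0.4148 m

x = 0.415 m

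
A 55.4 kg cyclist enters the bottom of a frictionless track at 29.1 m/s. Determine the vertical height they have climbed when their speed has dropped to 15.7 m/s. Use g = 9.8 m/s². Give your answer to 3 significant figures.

Conservation of energy: ½mv₁² = ½mv₂² + mgh
h = (v₁² − v₂²)/(2g) = (29.1² − 15.7²)/(2 × 9.8) = 30.63 m

h = 30.6 m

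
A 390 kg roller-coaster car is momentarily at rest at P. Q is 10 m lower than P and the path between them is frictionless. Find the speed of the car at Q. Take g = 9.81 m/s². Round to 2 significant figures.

Energy conservation between the two points: mgh = ½mv²
v = √(2gh) = √(2 × 9.81 × 10) = √196.20 = 14.01 m/s

v = 14 m/s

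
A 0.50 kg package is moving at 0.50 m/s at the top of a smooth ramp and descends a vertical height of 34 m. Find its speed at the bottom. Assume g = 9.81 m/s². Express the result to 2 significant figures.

v = 26 m/s

Mechanical energy is conserved (no friction): ½mv₀² + mgh = ½mv²
v² = v₀² + 2gh = (0.50)² + 2(9.81)(34) = 667.33
v = √667.33 = 25.83 m/s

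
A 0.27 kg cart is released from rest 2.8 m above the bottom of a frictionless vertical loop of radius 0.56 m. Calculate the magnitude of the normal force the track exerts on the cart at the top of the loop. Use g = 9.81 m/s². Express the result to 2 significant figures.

N = 13 N

Energy from release to top (height 2r): mgh = ½mv_top² + mg(2r)
v_top² = 2g(h − 2r) = 2(9.81)(2.8 − 1.120) = 32.962 m²/s²
At the top, both N and weight point toward the centre: N + mg = mv_top²/r
N = m(v_top²/r − g) = 0.27(32.962/0.56 − 9.81) = 13.24 N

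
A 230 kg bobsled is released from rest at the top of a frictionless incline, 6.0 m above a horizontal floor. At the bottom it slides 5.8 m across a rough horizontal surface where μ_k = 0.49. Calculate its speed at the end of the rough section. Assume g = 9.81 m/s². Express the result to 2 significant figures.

Energy at the top = energy at the end + work done against friction:
mgh = ½mv² + μ_k m g d
W_f = μ_k mg d = (0.49)(230)(9.81)(5.8) = 6412 J
½mv² = mgh − W_f = 13538 − 6412 = 7125.4 J
v = √(2 × 7125.4/230) = 7.871 m/s

v = 7.9 m/s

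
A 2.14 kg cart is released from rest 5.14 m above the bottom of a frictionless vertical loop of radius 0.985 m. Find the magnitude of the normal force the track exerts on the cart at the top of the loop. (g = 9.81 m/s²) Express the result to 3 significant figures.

N = 114 N

Energy from release to top (height 2r): mgh = ½mv_top² + mg(2r)
v_top² = 2g(h − 2r) = 2(9.81)(5.14 − 1.970) = 62.195 m²/s²
At the top, both N and weight point toward the centre: N + mg = mv_top²/r
N = m(v_top²/r − g) = 2.14(62.195/0.985 − 9.81) = 114.1 N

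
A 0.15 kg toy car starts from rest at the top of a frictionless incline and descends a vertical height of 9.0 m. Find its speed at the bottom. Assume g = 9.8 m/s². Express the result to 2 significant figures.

Mechanical energy is conserved (no friction): mgh = ½mv²
v = √(2gh) = √(2 × 9.8 × 9.0) = √176.40 = 13.28 m/s

v = 13 m/s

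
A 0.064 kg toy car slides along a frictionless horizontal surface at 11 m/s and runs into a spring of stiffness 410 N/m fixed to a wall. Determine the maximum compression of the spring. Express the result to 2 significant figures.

All KE is stored as spring PE at maximum compression: ½mv² = ½kx²
x = v√(m/k) = 11 × √(0.064/410) = 0.1374 m

x = 0.14 m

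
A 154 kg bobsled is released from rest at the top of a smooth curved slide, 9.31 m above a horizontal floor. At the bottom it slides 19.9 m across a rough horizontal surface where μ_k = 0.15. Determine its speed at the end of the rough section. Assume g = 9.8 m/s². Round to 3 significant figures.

v = 11.1 m/s

Energy bookkeeping (friction removes W_f = μ_k N d):
mgh = ½mv² + μ_k m g d
W_f = μ_k mg d = (0.15)(154)(9.8)(19.9) = 4505 J
½mv² = mgh − W_f = 14051 − 4505 = 9545.7 J
v = √(2 × 9545.7/154) = 11.13 m/s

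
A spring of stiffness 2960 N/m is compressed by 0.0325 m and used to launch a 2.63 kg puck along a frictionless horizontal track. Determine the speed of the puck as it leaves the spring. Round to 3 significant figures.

v = 1.09 m/s

The puck leaves the spring when the spring is at natural length, so ½kx² = ½mv²
v = x√(k/m) = 0.0325 × √(2960/2.63) = 1.090 m/s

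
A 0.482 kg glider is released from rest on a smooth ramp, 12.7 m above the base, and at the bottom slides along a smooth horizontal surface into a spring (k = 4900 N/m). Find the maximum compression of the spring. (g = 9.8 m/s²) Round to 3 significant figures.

Energy conservation (no friction) from release to max compression: mgh = ½kx²
x = √(2mgh/k) = √(2 × 0.482 × 9.8 × 12.7 / 4900) = 0.1565 m

x = 0.156 m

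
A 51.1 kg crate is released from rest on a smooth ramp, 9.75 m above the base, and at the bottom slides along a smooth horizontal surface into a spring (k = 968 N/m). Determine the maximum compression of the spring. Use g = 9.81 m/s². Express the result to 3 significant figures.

x = 3.18 m

At max compression the crate is momentarily at rest: mgh = ½kx²
x = √(2mgh/k) = √(2 × 51.1 × 9.81 × 9.75 / 968) = 3.178 m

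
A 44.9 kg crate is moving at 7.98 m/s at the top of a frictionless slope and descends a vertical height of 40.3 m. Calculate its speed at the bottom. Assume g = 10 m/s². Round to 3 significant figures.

Energy conservation between the two points: ½mv₀² + mgh = ½mv²
The mass cancels from both sides.
v² = v₀² + 2gh = (7.98)² + 2(10)(40.3) = 869.68
v = √869.68 = 29.49 m/s

v = 29.5 m/s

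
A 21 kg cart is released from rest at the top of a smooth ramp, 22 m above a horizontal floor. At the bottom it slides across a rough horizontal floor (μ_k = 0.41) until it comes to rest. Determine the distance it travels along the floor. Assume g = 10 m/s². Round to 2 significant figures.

Energy at the top = energy at the end + work done against friction:
At rest all PE has been dissipated by friction: mgh = μ_k m g d
d = h/μ_k = 22/0.41 = 53.66 m

d = 54 m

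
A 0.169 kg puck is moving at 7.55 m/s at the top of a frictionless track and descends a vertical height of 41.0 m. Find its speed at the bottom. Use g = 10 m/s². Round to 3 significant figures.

By conservation of mechanical energy, ½mv₀² + mgh = ½mv²
v² = v₀² + 2gh = (7.55)² + 2(10)(41.0) = 877.00
v = √877.00 = 29.61 m/s

v = 29.6 m/s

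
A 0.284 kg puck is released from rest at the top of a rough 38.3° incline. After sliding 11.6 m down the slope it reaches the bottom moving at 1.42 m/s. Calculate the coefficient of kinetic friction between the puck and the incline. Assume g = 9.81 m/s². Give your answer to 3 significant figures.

mgh = ½mv² + μ_k (mg cosθ) L, with h = L sinθ
mgL sinθ = 20.030 J; ½mv² = 0.28633 J
W_f = 20.030 − 0.28633 = 19.74 J
μ_k = W_f/(mg cosθ · L) = 19.74/(2.186 × 11.6) = 0.7785

μ_k = 0.778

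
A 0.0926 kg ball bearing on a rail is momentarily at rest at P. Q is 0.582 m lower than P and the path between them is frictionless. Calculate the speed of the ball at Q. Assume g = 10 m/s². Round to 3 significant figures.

v = 3.41 m/s

Equating total energy at the two states: mgh = ½mv²
v = √(2gh) = √(2 × 10 × 0.582) = √11.640 = 3.412 m/s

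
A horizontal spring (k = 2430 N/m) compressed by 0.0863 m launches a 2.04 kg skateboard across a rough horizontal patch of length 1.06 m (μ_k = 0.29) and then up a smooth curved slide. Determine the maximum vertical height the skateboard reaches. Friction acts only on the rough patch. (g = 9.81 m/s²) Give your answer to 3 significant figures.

h = 0.145 m

Spring energy: E₀ = ½kx² = ½(2430)(0.0863)² = 9.0489 J
Friction: W_f = μ_k mg d = (0.29)(2.04)(9.81)(1.06) = 6.152 J
Energy at base of ramp: E = 9.0489 − 6.152 = 2.8971 J
At max height all remaining energy is PE: mgh = E ⇒ h = E/(mg) = 2.8971/(2.04 × 9.81) = 0.1448 m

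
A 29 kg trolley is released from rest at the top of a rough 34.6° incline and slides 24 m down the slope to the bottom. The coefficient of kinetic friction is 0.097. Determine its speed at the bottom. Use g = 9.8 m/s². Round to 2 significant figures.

v = 15 m/s

Work–energy: mg(L sinθ) − μ_k(mg cosθ)L = ½mv²
mgh = mgL sinθ = (29)(9.8)(24)sin34.6° = 3873.1 J
W_f = μ_k mg cosθ · L = (0.097)(29)(9.8)cos34.6°·24 = 544.6 J
½mv² = 3873.1 − 544.6 = 3328.5 J
v = √(2 × 3328.5/29) = 15.15 m/s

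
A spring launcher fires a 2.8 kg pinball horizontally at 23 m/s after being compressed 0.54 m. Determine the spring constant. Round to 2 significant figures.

Energy stored in the spring equals the launch KE: ½kx² = ½mv²
k = mv²/x² = (2.8)(23)²/(0.54)² = 5080 N/m

k = 5100 N/m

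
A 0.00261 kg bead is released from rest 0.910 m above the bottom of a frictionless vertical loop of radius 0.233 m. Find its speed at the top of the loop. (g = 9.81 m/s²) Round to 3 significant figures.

v = 2.95 m/s

Energy conservation: mgh = ½mv_top² + mg(2r)
v_top² = 2g(h − 2r) = 2(9.81)(0.910 − 0.4660) = 8.711
v_top = 2.951 m/s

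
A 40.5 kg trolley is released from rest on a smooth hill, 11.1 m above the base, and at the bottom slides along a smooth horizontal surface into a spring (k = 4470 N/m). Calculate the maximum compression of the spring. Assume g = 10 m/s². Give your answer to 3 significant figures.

x = 1.42 m

At max compression the trolley is momentarily at rest: mgh = ½kx²
x = √(2mgh/k) = √(2 × 40.5 × 10 × 11.1 / 4470) = 1.418 m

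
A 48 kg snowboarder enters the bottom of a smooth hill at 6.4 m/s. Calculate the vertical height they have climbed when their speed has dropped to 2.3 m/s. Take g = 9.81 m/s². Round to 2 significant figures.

Conservation of energy: ½mv₁² = ½mv₂² + mgh
h = (v₁² − v₂²)/(2g) = (6.4² − 2.3²)/(2 × 9.81) = 1.818 m

h = 1.8 m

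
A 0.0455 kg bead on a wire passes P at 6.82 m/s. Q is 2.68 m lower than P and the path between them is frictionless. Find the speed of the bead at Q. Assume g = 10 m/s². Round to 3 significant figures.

v = 10.0 m/s

Energy conservation between the two points: ½mv₀² + mgh = ½mv²
v² = v₀² + 2gh = (6.82)² + 2(10)(2.68) = 100.11
v = √100.11 = 10.01 m/s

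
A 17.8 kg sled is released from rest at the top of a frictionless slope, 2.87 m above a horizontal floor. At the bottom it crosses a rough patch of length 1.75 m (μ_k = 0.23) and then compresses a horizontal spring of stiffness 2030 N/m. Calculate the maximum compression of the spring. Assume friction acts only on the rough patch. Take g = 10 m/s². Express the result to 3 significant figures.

x = 0.658 m

Initial energy: E₁ = mgh = (17.8)(10)(2.87) = 510.86 J
Friction removes W_f = μ_k mg d = (0.23)(17.8)(10)(1.75) = 71.65 J
Energy reaching the spring: E = 510.86 − 71.65 = 439.22 J
At max compression ½kx² = E ⇒ x = √(2E/k) = √(2 × 439.22/2030) = 0.6578 m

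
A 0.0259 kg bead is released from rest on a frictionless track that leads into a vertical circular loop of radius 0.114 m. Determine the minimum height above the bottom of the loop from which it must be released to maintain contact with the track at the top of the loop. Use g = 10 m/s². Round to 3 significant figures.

At the top, for minimum speed gravity alone supplies the centripetal force: mg = mv_top²/r ⇒ v_top² = gr = 1.140 m²/s²
Energy conservation from release height h to the top (height 2r): mgh = ½mv_top² + mg(2r)
h = v_top²/(2g) + 2r = r/2 + 2r = 5r/2 = 0.2850 m

h = 0.285 m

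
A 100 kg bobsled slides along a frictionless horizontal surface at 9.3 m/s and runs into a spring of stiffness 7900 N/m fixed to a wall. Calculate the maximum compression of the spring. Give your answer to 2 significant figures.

All KE is stored as spring PE at maximum compression: ½mv² = ½kx²
x = v√(m/k) = 9.3 × √(100/7900) = 1.046 m

x = 1.0 m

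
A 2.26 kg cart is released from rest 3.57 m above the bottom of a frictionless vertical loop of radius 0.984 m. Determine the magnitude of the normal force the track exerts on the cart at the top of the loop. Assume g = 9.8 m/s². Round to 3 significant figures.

N = 50.0 N

Energy from release to top (height 2r): mgh = ½mv_top² + mg(2r)
v_top² = 2g(h − 2r) = 2(9.8)(3.57 − 1.968) = 31.399 m²/s²
At the top, both N and weight point toward the centre: N + mg = mv_top²/r
N = m(v_top²/r − g) = 2.26(31.399/0.984 − 9.8) = 49.97 N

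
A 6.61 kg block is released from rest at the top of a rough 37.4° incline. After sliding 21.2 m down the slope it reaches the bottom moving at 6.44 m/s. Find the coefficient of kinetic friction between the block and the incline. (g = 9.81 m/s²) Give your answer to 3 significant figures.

μ_k = 0.639

The energy dissipated by friction is the PE lost minus the KE gained:
mgL sinθ = 834.96 J; ½mv² = 137.07 J
W_f = 834.96 − 137.07 = 697.9 J
μ_k = W_f/(mg cosθ · L) = 697.9/(51.51 × 21.2) = 0.6390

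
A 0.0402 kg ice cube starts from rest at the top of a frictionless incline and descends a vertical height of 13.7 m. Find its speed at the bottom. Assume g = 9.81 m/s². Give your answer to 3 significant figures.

By conservation of mechanical energy, mgh = ½mv²
v = √(2gh) = √(2 × 9.81 × 13.7) = √268.79 = 16.39 m/s

v = 16.4 m/s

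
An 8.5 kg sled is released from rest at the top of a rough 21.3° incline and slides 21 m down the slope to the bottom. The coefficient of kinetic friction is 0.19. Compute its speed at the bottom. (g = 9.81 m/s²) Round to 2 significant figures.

v = 8.8 m/s

Work–energy: mg(L sinθ) − μ_k(mg cosθ)L = ½mv²
mgh = mgL sinθ = (8.5)(9.81)(21)sin21.3° = 636.08 J
W_f = μ_k mg cosθ · L = (0.19)(8.5)(9.81)cos21.3°·21 = 310.0 J
½mv² = 636.08 − 310.0 = 326.10 J
v = √(2 × 326.10/8.5) = 8.760 m/s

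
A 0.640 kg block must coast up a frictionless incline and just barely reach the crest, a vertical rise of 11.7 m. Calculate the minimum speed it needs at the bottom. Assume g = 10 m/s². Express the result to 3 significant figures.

At the top it is momentarily at rest, so all KE converts to PE: ½mv² = mgh
v = √(2gh) = √(2 × 10 × 11.7) = 15.30 m/s

v = 15.3 m/s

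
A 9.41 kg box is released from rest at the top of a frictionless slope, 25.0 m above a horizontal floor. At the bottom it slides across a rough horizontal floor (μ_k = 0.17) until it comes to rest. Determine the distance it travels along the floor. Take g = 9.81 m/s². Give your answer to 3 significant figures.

d = 147 m

Energy at the top = energy at the end + work done against friction:
At rest all PE has been dissipated by friction: mgh = μ_k m g d
d = h/μ_k = 25.0/0.17 = 147.1 m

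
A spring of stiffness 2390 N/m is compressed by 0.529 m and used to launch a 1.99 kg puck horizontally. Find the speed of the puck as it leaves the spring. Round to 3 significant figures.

Spring PE converts entirely to kinetic energy: ½kx² = ½mv²
v = x√(k/m) = 0.529 × √(2390/1.99) = 18.33 m/s

v = 18.3 m/s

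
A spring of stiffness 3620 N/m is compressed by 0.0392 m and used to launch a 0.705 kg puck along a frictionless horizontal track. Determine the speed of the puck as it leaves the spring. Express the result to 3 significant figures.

Conservation of energy: ½kx² = ½mv²
v = x√(k/m) = 0.0392 × √(3620/0.705) = 2.809 m/s

v = 2.81 m/s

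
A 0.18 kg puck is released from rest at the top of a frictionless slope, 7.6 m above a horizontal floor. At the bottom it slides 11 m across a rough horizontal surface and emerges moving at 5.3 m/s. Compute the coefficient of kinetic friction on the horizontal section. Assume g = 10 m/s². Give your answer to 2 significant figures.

μ_k = 0.56

Applying the work–energy principle:
mgh = ½mv² + μ_k m g d
mgh = 13.680 J; ½mv² = 2.5281 J
W_f = 13.680 − 2.5281 = 11.15 J
μ_k = W_f/(mg·d) = 11.15/(1.800 × 11) = 0.5632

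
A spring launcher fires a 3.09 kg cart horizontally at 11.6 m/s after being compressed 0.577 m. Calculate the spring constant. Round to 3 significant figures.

k = 1250 N/m

Spring PE at full compression equals KE at release: ½kx² = ½mv²
k = mv²/x² = (3.09)(11.6)²/(0.577)² = 1249 N/m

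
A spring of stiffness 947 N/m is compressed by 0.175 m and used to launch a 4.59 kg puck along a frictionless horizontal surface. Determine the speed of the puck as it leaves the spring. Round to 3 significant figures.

Spring PE converts entirely to kinetic energy: ½kx² = ½mv²
v = x√(k/m) = 0.175 × √(947/4.59) = 2.514 m/s

v = 2.51 m/s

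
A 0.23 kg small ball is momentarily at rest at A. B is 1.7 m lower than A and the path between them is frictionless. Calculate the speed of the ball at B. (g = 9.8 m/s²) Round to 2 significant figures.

v = 5.8 m/s

Energy conservation between the two points: mgh = ½mv²
v = √(2gh) = √(2 × 9.8 × 1.7) = √33.320 = 5.772 m/s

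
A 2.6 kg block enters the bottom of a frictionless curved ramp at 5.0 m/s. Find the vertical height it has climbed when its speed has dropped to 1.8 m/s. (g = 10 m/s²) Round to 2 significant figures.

Energy balance between the two points: ½mv₁² = ½mv₂² + mgh
h = (v₁² − v₂²)/(2g) = (5.0² − 1.8²)/(2 × 10) = 1.088 m

h = 1.1 m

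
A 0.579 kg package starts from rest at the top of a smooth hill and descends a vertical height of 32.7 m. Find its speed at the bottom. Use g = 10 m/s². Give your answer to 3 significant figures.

Mechanical energy is conserved (no friction): mgh = ½mv²
v = √(2gh) = √(2 × 10 × 32.7) = √654.00 = 25.57 m/s

v = 25.6 m/s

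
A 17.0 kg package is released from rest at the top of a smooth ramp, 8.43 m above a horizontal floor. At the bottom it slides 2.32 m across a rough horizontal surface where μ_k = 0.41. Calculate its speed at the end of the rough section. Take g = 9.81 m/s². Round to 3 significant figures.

v = 12.1 m/s

Energy bookkeeping (friction removes W_f = μ_k N d):
mgh = ½mv² + μ_k m g d
W_f = μ_k mg d = (0.41)(17.0)(9.81)(2.32) = 158.6 J
½mv² = mgh − W_f = 1405.9 − 158.6 = 1247.2 J
v = √(2 × 1247.2/17.0) = 12.11 m/s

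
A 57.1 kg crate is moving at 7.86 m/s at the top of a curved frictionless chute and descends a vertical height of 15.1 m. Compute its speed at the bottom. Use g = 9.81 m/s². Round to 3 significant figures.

By conservation of mechanical energy, ½mv₀² + mgh = ½mv²
The mass cancels from both sides.
v² = v₀² + 2gh = (7.86)² + 2(9.81)(15.1) = 358.04
v = √358.04 = 18.92 m/s

v = 18.9 m/s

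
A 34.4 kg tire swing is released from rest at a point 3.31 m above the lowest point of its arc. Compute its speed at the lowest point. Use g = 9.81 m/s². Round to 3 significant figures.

v = 8.06 m/s

Equating total energy at the two states: mgh = ½mv²
The mass cancels from both sides.
v = √(2gh) = √(2 × 9.81 × 3.31) = √64.942 = 8.059 m/s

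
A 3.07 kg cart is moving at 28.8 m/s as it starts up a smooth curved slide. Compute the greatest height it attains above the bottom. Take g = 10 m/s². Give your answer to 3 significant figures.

Setting KE at the bottom equal to PE gained: ½mv² = mgh
h = v²/(2g) = 28.8²/(2 × 10) = 41.47 m

h = 41.5 m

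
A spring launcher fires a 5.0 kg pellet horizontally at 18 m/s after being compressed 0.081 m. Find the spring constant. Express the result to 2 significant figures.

k = 250000 N/m

Energy stored in the spring equals the launch KE: ½kx² = ½mv²
k = mv²/x² = (5.0)(18)²/(0.081)² = 246914 N/m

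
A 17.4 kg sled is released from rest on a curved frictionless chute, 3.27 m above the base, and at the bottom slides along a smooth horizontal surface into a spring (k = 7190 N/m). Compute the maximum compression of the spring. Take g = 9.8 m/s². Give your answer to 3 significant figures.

Gravitational PE at the top equals spring PE at max compression: mgh = ½kx²
x = √(2mgh/k) = √(2 × 17.4 × 9.8 × 3.27 / 7190) = 0.3938 m

x = 0.394 m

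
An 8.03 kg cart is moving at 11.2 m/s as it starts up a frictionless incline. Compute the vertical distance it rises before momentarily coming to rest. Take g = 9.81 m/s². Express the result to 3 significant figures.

h = 6.39 m

Setting KE at the bottom equal to PE gained: ½mv² = mgh
h = v²/(2g) = 11.2²/(2 × 9.81) = 6.393 m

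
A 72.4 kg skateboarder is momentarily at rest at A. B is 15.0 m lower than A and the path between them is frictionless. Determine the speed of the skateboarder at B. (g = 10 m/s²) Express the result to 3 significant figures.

v = 17.3 m/s

Equating total energy at the two states: mgh = ½mv²
v = √(2gh) = √(2 × 10 × 15.0) = √300.00 = 17.32 m/s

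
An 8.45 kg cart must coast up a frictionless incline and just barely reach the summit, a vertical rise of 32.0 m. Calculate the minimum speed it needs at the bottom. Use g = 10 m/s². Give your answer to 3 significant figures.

At the top it is momentarily at rest, so all KE converts to PE: ½mv² = mgh
v = √(2gh) = √(2 × 10 × 32.0) = 25.30 m/s

v = 25.3 m/s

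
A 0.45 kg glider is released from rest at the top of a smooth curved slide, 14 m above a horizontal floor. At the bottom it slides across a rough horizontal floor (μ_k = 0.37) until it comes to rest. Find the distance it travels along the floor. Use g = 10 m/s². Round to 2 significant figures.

d = 38 m

Energy bookkeeping (friction removes W_f = μ_k N d):
At rest all PE has been dissipated by friction: mgh = μ_k m g d
d = h/μ_k = 14/0.37 = 37.84 m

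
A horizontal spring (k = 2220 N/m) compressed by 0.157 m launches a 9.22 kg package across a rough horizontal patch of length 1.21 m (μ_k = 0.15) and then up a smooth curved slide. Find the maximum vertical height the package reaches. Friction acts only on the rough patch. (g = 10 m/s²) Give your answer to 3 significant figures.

h = 0.115 m

Spring energy: E₀ = ½kx² = ½(2220)(0.157)² = 27.360 J
Friction: W_f = μ_k mg d = (0.15)(9.22)(10)(1.21) = 16.73 J
Energy at base of ramp: E = 27.360 − 16.73 = 10.626 J
At max height all remaining energy is PE: mgh = E ⇒ h = E/(mg) = 10.626/(9.22 × 10) = 0.1153 m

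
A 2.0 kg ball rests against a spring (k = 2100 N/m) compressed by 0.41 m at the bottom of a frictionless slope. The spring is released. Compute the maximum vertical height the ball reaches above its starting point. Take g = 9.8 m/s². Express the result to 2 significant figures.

h = 9.0 m

Energy conservation from release to the highest point: ½kx² = mgh
h = kx²/(2mg) = (2100)(0.41)²/(2 × 2.0 × 9.8) = 9.005 m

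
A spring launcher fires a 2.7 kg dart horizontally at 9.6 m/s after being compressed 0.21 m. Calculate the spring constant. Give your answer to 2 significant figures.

k = 5600 N/m

½kx² = ½mv²
k = mv²/x² = (2.7)(9.6)²/(0.21)² = 5642 N/m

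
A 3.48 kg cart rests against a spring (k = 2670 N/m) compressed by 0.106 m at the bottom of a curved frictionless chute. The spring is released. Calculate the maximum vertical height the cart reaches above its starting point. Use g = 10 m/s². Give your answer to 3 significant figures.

h = 0.431 m

All spring PE becomes gravitational PE at the highest point: ½kx² = mgh
h = kx²/(2mg) = (2670)(0.106)²/(2 × 3.48 × 10) = 0.4310 m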